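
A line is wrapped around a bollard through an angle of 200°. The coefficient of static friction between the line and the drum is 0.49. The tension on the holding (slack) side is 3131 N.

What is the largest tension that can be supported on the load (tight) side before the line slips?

At impending slip the capstan equation gives T₂/T₁ = e^{μβ} with β in radians.
β = 200° × π/180 = 3.491 rad.
e^{μβ} = e^{0.49×3.491} = 5.531.
T₂ = T₁ · e^{μβ} = 3131 × 5.531 = 17300 N.

T_max ≈ 17300 N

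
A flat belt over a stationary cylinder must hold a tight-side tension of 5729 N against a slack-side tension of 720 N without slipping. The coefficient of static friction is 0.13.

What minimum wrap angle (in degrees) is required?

β_min ≈ 914°

T₂/T₁ = e^{μβ} → β = ln(T₂/T₁)/μ.
β = ln(5729/720)/0.13 = 2.074/0.13 = 15.95 rad.
In degrees: β = 15.95 × 180/π = 914°.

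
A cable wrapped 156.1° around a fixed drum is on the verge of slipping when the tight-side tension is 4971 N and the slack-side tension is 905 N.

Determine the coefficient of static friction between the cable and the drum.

T₂/T₁ = e^{μβ} → μ = ln(T₂/T₁)/β.
β = 156.1° = 2.724 rad.
μ = ln(4971/905)/2.724 = ln(5.493)/2.724 = 0.625.

μ ≈ 0.625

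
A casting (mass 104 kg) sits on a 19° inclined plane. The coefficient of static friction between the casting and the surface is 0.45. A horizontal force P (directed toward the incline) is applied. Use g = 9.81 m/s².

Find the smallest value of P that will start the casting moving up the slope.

P ≈ 959 N

At impending motion up the slope, friction acts down-slope at its limit: f = μ_s N.
Perpendicular to the incline: N = m g cos θ + P sin θ.
Along the incline: P cos θ = m g sin θ + μ_s N = m g sin θ + μ_s (m g cos θ + P sin θ).
Solving, P (cos θ − μ_s sin θ) = m g (sin θ + μ_s cos θ), so P = 104×9.81×(sin 19° + 0.45 cos 19°)/(cos 19° − 0.45 sin 19°) = 1020×0.7511/0.799 = 959 N.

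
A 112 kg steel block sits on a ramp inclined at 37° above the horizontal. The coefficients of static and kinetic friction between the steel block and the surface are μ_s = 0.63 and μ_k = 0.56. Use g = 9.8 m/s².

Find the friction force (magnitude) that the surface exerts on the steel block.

The normal reaction is N = m g cos θ = 876.6 N.
Along the slope the weight component is m g sin θ = 660.6 N; friction must supply exactly this, acting up-slope.
Maximum static friction available: μ_s N = 0.63 × 876.6 = 552.2 N.
|660.6| exceeds 552.2 N, so the steel block slips down-slope; friction is kinetic, f = μ_k N = 0.56×876.6 = 491 N.

f ≈ 491 N (up the incline)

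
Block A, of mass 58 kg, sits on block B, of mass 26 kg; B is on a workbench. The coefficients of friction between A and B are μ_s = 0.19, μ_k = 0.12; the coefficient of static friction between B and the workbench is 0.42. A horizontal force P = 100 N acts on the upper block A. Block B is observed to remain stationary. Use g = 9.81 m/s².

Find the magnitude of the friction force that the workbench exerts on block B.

The normal force B exerts on A is simply A's weight, N₁ = 569 N.
Maximum static friction on A from B: μ_s N₁ = 0.19×569 = 108.1 N.
Since P = 100 N ≤ 108.1 N, A does not slip on B; friction on A equals P = 100 N.
By Newton's third law B feels 100 N forward from A. With B stationary, the floor's static friction on B balances it: f₂ = 100 N (well within μ_s(m_A+m_B)g = 346.1 N).

f ≈ 100 N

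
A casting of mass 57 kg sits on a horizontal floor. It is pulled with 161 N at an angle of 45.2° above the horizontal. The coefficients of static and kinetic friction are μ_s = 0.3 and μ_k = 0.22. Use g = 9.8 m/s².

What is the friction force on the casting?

Vertical equilibrium gives N = m g − P sin α = 444.4 N.
Horizontally, friction must balance P cos α = 113.4 N.
μ_s N = 0.3 × 444.4 = 133.3 N.
Since 113.4 N does not exceed the limit, the casting stays at rest and f = 113 N.

f ≈ 113 N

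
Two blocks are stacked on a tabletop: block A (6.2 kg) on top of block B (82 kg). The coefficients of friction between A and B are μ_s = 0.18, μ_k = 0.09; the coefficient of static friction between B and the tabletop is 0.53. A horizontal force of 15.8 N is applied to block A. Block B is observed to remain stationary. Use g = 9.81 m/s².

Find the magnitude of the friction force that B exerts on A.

f ≈ 5.47 N

The normal force B exerts on A is simply A's weight, N₁ = 60.82 N.
So the A–B interface can sustain at most μ_s N₁ = 10.95 N of static friction.
Since P = 15.8 N > 10.95 N, A slides on B; the A–B friction is kinetic: f₁ = μ_k N₁ = 0.09×60.82 = 5.47 N.
B experiences an equal 5.47 N forward from A (third law). B is in equilibrium, so the floor supplies f₂ = 5.47 N of static friction (limit μ_s(m_A+m_B)g = 458.6 N, not exceeded).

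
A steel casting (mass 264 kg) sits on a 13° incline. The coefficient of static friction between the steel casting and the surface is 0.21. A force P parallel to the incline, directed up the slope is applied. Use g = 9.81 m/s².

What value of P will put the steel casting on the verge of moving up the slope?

P ≈ 1110 N

At impending motion up the slope, friction acts down-slope at its limit: f = μ_s N.
P is parallel to the surface, so N = m g cos θ = 2520 N.
Along the incline: P = m g sin θ + μ_s N = 583 + 0.21×2520 = 1110 N.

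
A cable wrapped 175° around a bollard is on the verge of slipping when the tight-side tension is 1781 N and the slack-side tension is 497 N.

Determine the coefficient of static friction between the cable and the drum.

T₂/T₁ = e^{μβ} → μ = ln(T₂/T₁)/β.
β = 175° = 3.054 rad.
μ = ln(1781/497)/3.054 = ln(3.584)/3.054 = 0.418.

μ ≈ 0.418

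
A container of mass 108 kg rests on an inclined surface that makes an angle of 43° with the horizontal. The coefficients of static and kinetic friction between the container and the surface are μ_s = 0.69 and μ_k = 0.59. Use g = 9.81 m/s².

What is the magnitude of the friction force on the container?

f ≈ 457 N (up the incline)

The normal reaction is N = m g cos θ = 774.9 N.
For equilibrium along the incline, friction must balance the weight component: f = m g sin θ = 722.6 N up the slope.
Static friction can supply at most μ_s N = 534.6 N.
|722.6| exceeds 534.6 N, so the container slips down-slope; friction is kinetic, f = μ_k N = 0.59×774.9 = 457 N.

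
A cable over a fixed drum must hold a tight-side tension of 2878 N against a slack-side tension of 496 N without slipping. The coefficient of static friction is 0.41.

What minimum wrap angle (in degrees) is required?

β_min ≈ 246°

T₂/T₁ = e^{μβ} → β = ln(T₂/T₁)/μ.
β = ln(2878/496)/0.41 = 1.758/0.41 = 4.288 rad.
In degrees: β = 4.288 × 180/π = 246°.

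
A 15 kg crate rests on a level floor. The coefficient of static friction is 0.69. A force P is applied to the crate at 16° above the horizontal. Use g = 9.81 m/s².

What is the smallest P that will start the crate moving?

N = m g − P sin α (the pull lifts the crate).
At impending slip, P cos α = μ_s N = μ_s (m g − P sin α).
Solving: P (cos α + μ_s sin α) = μ_s m g → P = 0.69×147/(cos 16° + 0.69 sin 16°) = 102/1.151 = 88.2 N.

P ≈ 88.2 N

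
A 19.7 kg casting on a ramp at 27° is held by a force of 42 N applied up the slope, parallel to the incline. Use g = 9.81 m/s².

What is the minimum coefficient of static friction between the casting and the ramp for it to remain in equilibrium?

μ_s,min ≈ 0.266

N = m g cos θ = 172.2 N.
Friction must make up the shortfall along the incline: f = m g sin θ − P = 87.74 − 42 = 45.74 N.
At the threshold f = μ_s N, so μ_s,min = 45.74/172.2 = 0.266.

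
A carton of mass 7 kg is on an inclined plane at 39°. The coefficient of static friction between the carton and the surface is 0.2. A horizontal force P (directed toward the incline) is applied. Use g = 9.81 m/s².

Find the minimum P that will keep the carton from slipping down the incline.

The carton tends to slide down (tan θ > μ_s), so at the point of impending slip friction acts up-slope at its limit: f = μ_s N.
Perpendicular to the incline: N = m g cos θ + P sin θ.
Along the incline: P cos θ + μ_s N = m g sin θ, i.e. P cos θ + μ_s (m g cos θ + P sin θ) = m g sin θ.
Solving, P (cos θ + μ_s sin θ) = m g (sin θ − μ_s cos θ), so P = 68.7×0.4739/0.903 = 36 N.

P_min ≈ 36 N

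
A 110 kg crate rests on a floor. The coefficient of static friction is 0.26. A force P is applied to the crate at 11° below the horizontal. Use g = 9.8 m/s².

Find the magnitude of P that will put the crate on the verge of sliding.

P ≈ 301 N

N = m g + P sin α (the push presses the crate into the floor).
At impending slip, P cos α = μ_s N = μ_s (m g + P sin α).
Solving: P (cos α − μ_s sin α) = μ_s m g → P = 0.26×1080/(cos 11° − 0.26 sin 11°) = 280/0.932 = 301 N.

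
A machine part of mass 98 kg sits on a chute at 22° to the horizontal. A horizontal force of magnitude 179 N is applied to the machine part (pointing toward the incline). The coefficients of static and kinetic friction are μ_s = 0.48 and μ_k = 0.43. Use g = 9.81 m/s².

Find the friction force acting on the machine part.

f ≈ 194 N (up the incline)

Resolve perpendicular to the incline: N = m g cos θ + P sin θ = 98×9.81×cos 22° + 179×sin 22° = 958.4 N.
Parallel to the incline: P cos θ − m g sin θ = 166 − 360.1 = -194.2 N; the friction needed to balance this is 194.2 N acting up the slope.
The limit of static friction is μ_s N = 460 N.
|f_req| = 194.2 ≤ 460 N → the machine part is in equilibrium; friction equals the required value.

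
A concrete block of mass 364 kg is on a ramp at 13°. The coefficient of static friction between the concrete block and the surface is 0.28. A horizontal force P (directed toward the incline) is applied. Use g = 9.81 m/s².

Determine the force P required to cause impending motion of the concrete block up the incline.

At impending motion up the slope, friction acts down-slope at its limit: f = μ_s N.
Perpendicular to the incline: N = m g cos θ + P sin θ.
Along the incline: P cos θ = m g sin θ + μ_s N = m g sin θ + μ_s (m g cos θ + P sin θ).
Solving, P (cos θ − μ_s sin θ) = m g (sin θ + μ_s cos θ), so P = 364×9.81×(sin 13° + 0.28 cos 13°)/(cos 13° − 0.28 sin 13°) = 3570×0.4978/0.9114 = 1950 N.

P ≈ 1950 N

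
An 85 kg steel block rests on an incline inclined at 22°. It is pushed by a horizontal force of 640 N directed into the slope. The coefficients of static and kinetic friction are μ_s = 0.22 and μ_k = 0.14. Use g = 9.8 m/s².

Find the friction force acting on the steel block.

f ≈ 142 N (down the incline)

Resolve perpendicular to the incline: N = m g cos θ + P sin θ = 85×9.8×cos 22° + 640×sin 22° = 1012 N.
Parallel to the incline: P cos θ − m g sin θ = 593.4 − 312 = 281.4 N; the friction needed to balance this is 281.4 N acting down the slope.
Maximum static friction: μ_s N = 0.22 × 1012 = 222.7 N.
The required 281.4 N exceeds the static limit, so the steel block slides up-slope and f = μ_k N = 0.14×1012 = 142 N.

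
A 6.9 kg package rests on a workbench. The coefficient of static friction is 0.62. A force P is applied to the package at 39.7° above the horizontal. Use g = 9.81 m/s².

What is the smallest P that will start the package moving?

P ≈ 36 N

N = m g − P sin α (the pull lifts the package).
At impending slip, P cos α = μ_s N = μ_s (m g − P sin α).
Solving: P (cos α + μ_s sin α) = μ_s m g → P = 0.62×67.7/(cos 39.7° + 0.62 sin 39.7°) = 42/1.165 = 36 N.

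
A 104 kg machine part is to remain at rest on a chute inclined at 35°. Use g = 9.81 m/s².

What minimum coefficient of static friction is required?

At the slip threshold m g sin θ = μ_s m g cos θ, so μ_s,min = tan θ.
μ_s,min = tan 35° = 0.7.

μ_s,min ≈ 0.7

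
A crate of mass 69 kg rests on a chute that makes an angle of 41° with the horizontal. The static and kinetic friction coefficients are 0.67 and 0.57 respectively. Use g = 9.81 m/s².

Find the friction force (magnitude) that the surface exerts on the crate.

Normal force: N = m g cos θ = 69 × 9.81 × cos 41° = 510.9 N.
For equilibrium along the incline, friction must balance the weight component: f = m g sin θ = 444.1 N up the slope.
Maximum static friction available: μ_s N = 0.67 × 510.9 = 342.3 N.
|444.1| exceeds 342.3 N, so the crate slips down-slope; friction is kinetic, f = μ_k N = 0.57×510.9 = 291 N.

f ≈ 291 N (up the incline)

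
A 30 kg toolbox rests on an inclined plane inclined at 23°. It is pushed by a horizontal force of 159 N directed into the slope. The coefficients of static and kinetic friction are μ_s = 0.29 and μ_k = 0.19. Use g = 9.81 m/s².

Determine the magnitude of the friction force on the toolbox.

Resolve perpendicular to the incline: N = m g cos θ + P sin θ = 30×9.81×cos 23° + 159×sin 23° = 333 N.
Parallel to the incline: P cos θ − m g sin θ = 146.4 − 115 = 31.37 N; the friction needed to balance this is 31.37 N acting down the slope.
Maximum static friction: μ_s N = 0.29 × 333 = 96.58 N.
Since 31.37 N is within the 96.58 N limit, the toolbox stays put and friction is exactly 31.4 N.

f ≈ 31.4 N (down the incline)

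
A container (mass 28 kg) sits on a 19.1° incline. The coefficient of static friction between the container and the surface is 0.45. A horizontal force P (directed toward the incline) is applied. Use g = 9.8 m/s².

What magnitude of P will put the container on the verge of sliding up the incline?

P ≈ 259 N

At impending motion up the slope, friction acts down-slope at its limit: f = μ_s N.
Perpendicular to the incline: N = m g cos θ + P sin θ.
Along the incline: P cos θ = m g sin θ + μ_s N = m g sin θ + μ_s (m g cos θ + P sin θ).
Solving, P (cos θ − μ_s sin θ) = m g (sin θ + μ_s cos θ), so P = 28×9.8×(sin 19.1° + 0.45 cos 19.1°)/(cos 19.1° − 0.45 sin 19.1°) = 274×0.7524/0.7977 = 259 N.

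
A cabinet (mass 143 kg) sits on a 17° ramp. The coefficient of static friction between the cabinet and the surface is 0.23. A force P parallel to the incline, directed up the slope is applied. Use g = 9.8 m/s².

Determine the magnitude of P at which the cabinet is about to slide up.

At impending motion up the slope, friction acts down-slope at its limit: f = μ_s N.
P is parallel to the surface, so N = m g cos θ = 1340 N.
Along the incline: P = m g sin θ + μ_s N = 410 + 0.23×1340 = 718 N.

P ≈ 718 N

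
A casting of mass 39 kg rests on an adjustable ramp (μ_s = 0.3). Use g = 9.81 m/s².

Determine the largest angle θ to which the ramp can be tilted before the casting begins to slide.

θ_max ≈ 16.7°

At the slip threshold, m g sin θ = μ_s · m g cos θ, so tan θ = μ_s.
θ_max = arctan(0.3) = 16.7°.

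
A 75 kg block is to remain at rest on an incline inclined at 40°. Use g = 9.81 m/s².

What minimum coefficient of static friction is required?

μ_s,min ≈ 0.839

At the slip threshold m g sin θ = μ_s m g cos θ, so μ_s,min = tan θ.
μ_s,min = tan 40° = 0.839.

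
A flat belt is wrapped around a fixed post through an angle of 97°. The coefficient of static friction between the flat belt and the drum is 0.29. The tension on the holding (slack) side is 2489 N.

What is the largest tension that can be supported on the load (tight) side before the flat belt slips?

T_max ≈ 4070 N

At impending slip the capstan equation gives T₂/T₁ = e^{μβ} with β in radians.
β = 97° × π/180 = 1.693 rad.
e^{μβ} = e^{0.29×1.693} = 1.634.
T₂ = T₁ · e^{μβ} = 2489 × 1.634 = 4070 N.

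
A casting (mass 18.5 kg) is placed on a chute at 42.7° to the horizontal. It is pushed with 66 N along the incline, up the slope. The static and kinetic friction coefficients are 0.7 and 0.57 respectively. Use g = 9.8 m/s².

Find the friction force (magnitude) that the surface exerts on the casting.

Normal force: N = m g cos θ = 18.5 × 9.8 × cos 42.7° = 133.2 N.
The friction needed for equilibrium is m g sin θ − P = 123 − 66 = 56.95 N, measured positive up-slope.
Static friction can supply at most μ_s N = 93.27 N.
Since |56.95| ≤ 93.27 N, static friction is sufficient; f equals the required value, not μ_s N.

f ≈ 57 N (up the incline)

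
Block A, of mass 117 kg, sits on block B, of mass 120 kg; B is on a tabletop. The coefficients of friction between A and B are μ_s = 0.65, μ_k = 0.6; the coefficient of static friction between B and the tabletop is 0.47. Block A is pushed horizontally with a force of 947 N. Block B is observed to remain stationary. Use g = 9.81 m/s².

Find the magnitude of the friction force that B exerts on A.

f ≈ 689 N

Between the blocks, N₁ = m_A g = 1148 N.
Maximum static friction on A from B: μ_s N₁ = 0.65×1148 = 746.1 N.
Since P = 947 N > 746.1 N, A slides on B; the A–B friction is kinetic: f₁ = μ_k N₁ = 0.6×1148 = 689 N.
By Newton's third law B feels 689 N forward from A. With B stationary, the floor's static friction on B balances it: f₂ = 689 N (well within μ_s(m_A+m_B)g = 1093 N).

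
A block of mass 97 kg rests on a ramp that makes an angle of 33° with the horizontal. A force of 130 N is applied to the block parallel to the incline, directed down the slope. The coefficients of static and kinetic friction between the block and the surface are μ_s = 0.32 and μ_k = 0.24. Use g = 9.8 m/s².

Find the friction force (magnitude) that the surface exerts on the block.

Perpendicular to the surface, N = m g cos θ = 97·9.8·cos 33° = 797.2 N.
The friction needed for equilibrium is m g sin θ + P = 517.7 + 130 = 647.7 N, measured positive up-slope.
Static friction can supply at most μ_s N = 255.1 N.
|647.7| exceeds 255.1 N, so the block slips down-slope; friction is kinetic, f = μ_k N = 0.24×797.2 = 191 N.

f ≈ 191 N (up the incline)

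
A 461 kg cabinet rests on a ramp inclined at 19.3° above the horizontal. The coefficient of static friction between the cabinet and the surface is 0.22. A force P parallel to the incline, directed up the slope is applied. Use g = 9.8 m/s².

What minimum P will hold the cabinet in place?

P_min ≈ 555 N

The cabinet tends to slide down (tan θ > μ_s), so at the point of impending slip friction acts up-slope at its limit: f = μ_s N.
P is parallel to the surface, so N = m g cos θ = 4260 N.
Along the incline: P + μ_s N = m g sin θ, so P = 1490 − 0.22×4260 = 555 N.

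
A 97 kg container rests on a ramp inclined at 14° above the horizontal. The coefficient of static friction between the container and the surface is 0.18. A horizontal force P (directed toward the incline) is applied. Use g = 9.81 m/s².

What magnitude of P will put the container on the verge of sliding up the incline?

At impending motion up the slope, friction acts down-slope at its limit: f = μ_s N.
Perpendicular to the incline: N = m g cos θ + P sin θ.
Along the incline: P cos θ = m g sin θ + μ_s N = m g sin θ + μ_s (m g cos θ + P sin θ).
Solving, P (cos θ − μ_s sin θ) = m g (sin θ + μ_s cos θ), so P = 97×9.81×(sin 14° + 0.18 cos 14°)/(cos 14° − 0.18 sin 14°) = 952×0.4166/0.9267 = 428 N.

P ≈ 428 N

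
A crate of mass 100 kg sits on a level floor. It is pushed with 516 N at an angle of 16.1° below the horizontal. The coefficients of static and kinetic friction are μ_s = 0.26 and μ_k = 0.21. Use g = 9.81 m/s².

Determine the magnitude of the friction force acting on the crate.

Vertical equilibrium gives N = m g + P sin α = 1124 N.
For equilibrium, f = P cos α = 516×cos 16.1° = 495.8 N.
The static-friction limit is μ_s N = 292.3 N.
495.8 > 292.3 N → the crate slides; f = μ_k N = 0.21×1124 = 236 N.

f ≈ 236 N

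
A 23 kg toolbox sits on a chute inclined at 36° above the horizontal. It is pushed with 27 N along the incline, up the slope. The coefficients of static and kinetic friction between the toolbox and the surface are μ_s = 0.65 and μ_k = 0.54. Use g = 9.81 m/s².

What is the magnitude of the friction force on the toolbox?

The normal reaction is N = m g cos θ = 182.5 N.
Parallel to the incline, ΣF = 0 gives f = m g sin θ − P = 132.6 − 27 = 105.6 N (up-slope positive).
Maximum static friction available: μ_s N = 0.65 × 182.5 = 118.7 N.
Since |105.6| ≤ 118.7 N, static friction is sufficient; f equals the required value, not μ_s N.

f ≈ 106 N (up the incline)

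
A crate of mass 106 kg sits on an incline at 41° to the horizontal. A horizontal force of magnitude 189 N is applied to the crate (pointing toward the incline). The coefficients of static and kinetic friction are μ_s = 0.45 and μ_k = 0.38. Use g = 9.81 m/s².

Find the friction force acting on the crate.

f ≈ 345 N (up the incline)

The horizontal push has a component P sin θ into the surface, so N = m g cos θ + P sin θ = 784.8 + 124 = 908.8 N.
Parallel to the incline: P cos θ − m g sin θ = 142.6 − 682.2 = -539.6 N; the friction needed to balance this is 539.6 N acting up the slope.
Maximum static friction: μ_s N = 0.45 × 908.8 = 409 N.
|f_req| = 539.6 > 409 N → the crate slides down the incline; f = μ_k N = 0.38 × 908.8 = 345 N.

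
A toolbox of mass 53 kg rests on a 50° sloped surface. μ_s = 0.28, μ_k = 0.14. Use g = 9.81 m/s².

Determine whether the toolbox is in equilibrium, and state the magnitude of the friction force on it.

N = m g cos θ = 334 N.
Down-slope weight component: m g sin θ = 398 N.
μ_s N = 93.6 N.
398 > 93.6 N, so it slides; kinetic friction f = μ_k N = 0.14×334 = 46.8 N.

f ≈ 46.8 N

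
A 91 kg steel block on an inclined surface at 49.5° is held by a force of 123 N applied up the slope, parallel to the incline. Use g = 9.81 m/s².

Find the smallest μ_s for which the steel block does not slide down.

μ_s,min ≈ 0.959

N = m g cos θ = 579.8 N.
Friction must make up the shortfall along the incline: f = m g sin θ − P = 678.8 − 123 = 555.8 N.
At the threshold f = μ_s N, so μ_s,min = 555.8/579.8 = 0.959.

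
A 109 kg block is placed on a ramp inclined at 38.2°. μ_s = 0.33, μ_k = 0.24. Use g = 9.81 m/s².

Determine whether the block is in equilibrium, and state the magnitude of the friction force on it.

N = m g cos θ = 840 N.
Down-slope weight component: m g sin θ = 661 N.
μ_s N = 277 N.
661 > 277 N, so it slides; kinetic friction f = μ_k N = 0.24×840 = 202 N.

f ≈ 202 N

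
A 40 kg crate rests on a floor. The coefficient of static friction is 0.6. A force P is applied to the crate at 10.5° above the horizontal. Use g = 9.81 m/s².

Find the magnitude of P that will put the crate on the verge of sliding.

N = m g − P sin α (the pull lifts the crate).
At impending slip, P cos α = μ_s N = μ_s (m g − P sin α).
Solving: P (cos α + μ_s sin α) = μ_s m g → P = 0.6×392/(cos 10.5° + 0.6 sin 10.5°) = 235/1.093 = 215 N.

P ≈ 215 N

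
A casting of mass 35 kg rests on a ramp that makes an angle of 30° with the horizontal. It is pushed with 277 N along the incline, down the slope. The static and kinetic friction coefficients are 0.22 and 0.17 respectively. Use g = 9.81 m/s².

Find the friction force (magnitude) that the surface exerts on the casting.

The normal reaction is N = m g cos θ = 297.3 N.
Parallel to the incline, ΣF = 0 gives f = m g sin θ + P = 171.7 + 277 = 448.7 N (up-slope positive).
Static friction can supply at most μ_s N = 65.42 N.
Since |448.7| > 65.42 N, static friction cannot hold it; the casting slides down the incline and kinetic friction applies: f = μ_k N = 0.17 × 297.3 = 50.5 N.

f ≈ 50.5 N (up the incline)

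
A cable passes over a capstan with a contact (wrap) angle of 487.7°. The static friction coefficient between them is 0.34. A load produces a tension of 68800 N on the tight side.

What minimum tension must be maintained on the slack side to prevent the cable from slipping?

Capstan equation at impending slip: T_tight/T_slack = e^{μβ}.
β = 487.7° = 8.512 rad; e^{μβ} = e^{0.34×8.512} = 18.07.
T_slack = T_tight / e^{μβ} = 68800 / 18.07 = 3810 N.

T_min ≈ 3810 N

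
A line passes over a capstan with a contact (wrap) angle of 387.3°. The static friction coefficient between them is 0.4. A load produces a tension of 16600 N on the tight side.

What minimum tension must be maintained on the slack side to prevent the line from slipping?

Capstan equation at impending slip: T_tight/T_slack = e^{μβ}.
β = 387.3° = 6.76 rad; e^{μβ} = e^{0.4×6.76} = 14.94.
T_slack = T_tight / e^{μβ} = 16600 / 14.94 = 1110 N.

T_min ≈ 1110 N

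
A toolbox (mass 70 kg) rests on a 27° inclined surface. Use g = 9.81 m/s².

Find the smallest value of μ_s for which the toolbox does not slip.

μ_s,min ≈ 0.51

At the slip threshold m g sin θ = μ_s m g cos θ, so μ_s,min = tan θ.
μ_s,min = tan 27° = 0.51.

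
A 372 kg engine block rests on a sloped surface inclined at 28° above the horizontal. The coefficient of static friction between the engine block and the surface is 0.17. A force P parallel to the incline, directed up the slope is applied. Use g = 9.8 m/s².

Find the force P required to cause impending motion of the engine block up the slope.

P ≈ 2260 N

At impending motion up the slope, friction acts down-slope at its limit: f = μ_s N.
P is parallel to the surface, so N = m g cos θ = 3220 N.
Along the incline: P = m g sin θ + μ_s N = 1710 + 0.17×3220 = 2260 N.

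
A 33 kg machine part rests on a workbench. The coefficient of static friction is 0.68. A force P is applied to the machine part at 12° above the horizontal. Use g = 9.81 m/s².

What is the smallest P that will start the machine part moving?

N = m g − P sin α (the pull lifts the machine part).
At impending slip, P cos α = μ_s N = μ_s (m g − P sin α).
Solving: P (cos α + μ_s sin α) = μ_s m g → P = 0.68×324/(cos 12° + 0.68 sin 12°) = 220/1.12 = 197 N.

P ≈ 197 N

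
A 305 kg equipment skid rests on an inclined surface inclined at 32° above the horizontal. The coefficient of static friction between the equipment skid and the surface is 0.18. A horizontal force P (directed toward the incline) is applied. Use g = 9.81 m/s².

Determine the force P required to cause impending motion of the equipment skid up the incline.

P ≈ 2710 N

At impending motion up the slope, friction acts down-slope at its limit: f = μ_s N.
Perpendicular to the incline: N = m g cos θ + P sin θ.
Along the incline: P cos θ = m g sin θ + μ_s N = m g sin θ + μ_s (m g cos θ + P sin θ).
Solving, P (cos θ − μ_s sin θ) = m g (sin θ + μ_s cos θ), so P = 305×9.81×(sin 32° + 0.18 cos 32°)/(cos 32° − 0.18 sin 32°) = 2990×0.6826/0.7527 = 2710 N.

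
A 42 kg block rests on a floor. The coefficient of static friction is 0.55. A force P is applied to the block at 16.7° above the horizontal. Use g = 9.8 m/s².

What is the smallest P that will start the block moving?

P ≈ 203 N

N = m g − P sin α (the pull lifts the block).
At impending slip, P cos α = μ_s N = μ_s (m g − P sin α).
Solving: P (cos α + μ_s sin α) = μ_s m g → P = 0.55×412/(cos 16.7° + 0.55 sin 16.7°) = 226/1.116 = 203 N.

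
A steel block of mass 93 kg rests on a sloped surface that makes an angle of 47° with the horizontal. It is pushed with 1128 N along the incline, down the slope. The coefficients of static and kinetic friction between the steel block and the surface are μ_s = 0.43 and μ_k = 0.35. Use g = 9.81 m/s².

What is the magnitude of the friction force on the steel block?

f ≈ 218 N (up the incline)

Normal force: N = m g cos θ = 93 × 9.81 × cos 47° = 622.2 N.
Parallel to the incline, ΣF = 0 gives f = m g sin θ + P = 667.2 + 1128 = 1795 N (up-slope positive).
The static-friction ceiling is μ_s N = 0.43 × 622.2 = 267.5 N.
|1795| exceeds 267.5 N, so the steel block slips down-slope; friction is kinetic, f = μ_k N = 0.35×622.2 = 218 N.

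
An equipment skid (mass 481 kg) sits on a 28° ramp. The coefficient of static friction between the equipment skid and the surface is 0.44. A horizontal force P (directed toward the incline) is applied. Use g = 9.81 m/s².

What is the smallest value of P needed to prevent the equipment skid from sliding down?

P_min ≈ 351 N

The equipment skid tends to slide down (tan θ > μ_s), so at the point of impending slip friction acts up-slope at its limit: f = μ_s N.
Perpendicular to the incline: N = m g cos θ + P sin θ.
Along the incline: P cos θ + μ_s N = m g sin θ, i.e. P cos θ + μ_s (m g cos θ + P sin θ) = m g sin θ.
Solving, P (cos θ + μ_s sin θ) = m g (sin θ − μ_s cos θ), so P = 4720×0.08097/1.09 = 351 N.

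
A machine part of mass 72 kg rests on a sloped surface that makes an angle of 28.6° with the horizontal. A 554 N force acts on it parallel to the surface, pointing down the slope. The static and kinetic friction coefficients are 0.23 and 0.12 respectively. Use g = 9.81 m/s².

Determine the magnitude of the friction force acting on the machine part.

f ≈ 74.4 N (up the incline)

The normal reaction is N = m g cos θ = 620.1 N.
For equilibrium along the incline the friction force must supply f = m g sin θ + P = 338.1 + 554 = 892.1 N (positive meaning up-slope).
Static friction can supply at most μ_s N = 142.6 N.
Since |892.1| > 142.6 N, static friction cannot hold it; the machine part slides down the incline and kinetic friction applies: f = μ_k N = 0.12 × 620.1 = 74.4 N.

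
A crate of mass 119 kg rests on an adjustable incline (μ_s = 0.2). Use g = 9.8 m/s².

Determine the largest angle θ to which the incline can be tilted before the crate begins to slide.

θ_max ≈ 11.3°

At the slip threshold, m g sin θ = μ_s · m g cos θ, so tan θ = μ_s.
θ_max = arctan(0.2) = 11.3°.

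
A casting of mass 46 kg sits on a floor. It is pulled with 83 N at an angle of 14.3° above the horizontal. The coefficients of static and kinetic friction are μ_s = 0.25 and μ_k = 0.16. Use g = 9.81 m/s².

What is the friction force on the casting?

f ≈ 80.4 N

Vertical equilibrium gives N = m g − P sin α = 430.8 N.
The horizontal driving force is P cos α = 80.43 N, so equilibrium needs friction f = 80.43 N.
The static-friction limit is μ_s N = 107.7 N.
Since 80.43 N does not exceed the limit, the casting stays at rest and f = 80.4 N.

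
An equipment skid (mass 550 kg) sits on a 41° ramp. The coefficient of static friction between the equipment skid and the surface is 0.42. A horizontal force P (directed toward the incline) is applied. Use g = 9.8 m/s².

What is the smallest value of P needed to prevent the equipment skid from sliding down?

The equipment skid tends to slide down (tan θ > μ_s), so at the point of impending slip friction acts up-slope at its limit: f = μ_s N.
Perpendicular to the incline: N = m g cos θ + P sin θ.
Along the incline: P cos θ + μ_s N = m g sin θ, i.e. P cos θ + μ_s (m g cos θ + P sin θ) = m g sin θ.
Solving, P (cos θ + μ_s sin θ) = m g (sin θ − μ_s cos θ), so P = 5390×0.3391/1.03 = 1770 N.

P_min ≈ 1770 N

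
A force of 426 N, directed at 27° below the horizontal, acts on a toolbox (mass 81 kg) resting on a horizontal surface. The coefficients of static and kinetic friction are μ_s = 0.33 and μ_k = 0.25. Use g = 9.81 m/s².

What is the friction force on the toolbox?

Vertical equilibrium gives N = m g + P sin α = 988 N.
The horizontal driving force is P cos α = 379.6 N, so equilibrium needs friction f = 379.6 N.
The static-friction limit is μ_s N = 326 N.
379.6 > 326 N → the toolbox slides; f = μ_k N = 0.25×988 = 247 N.

f ≈ 247 N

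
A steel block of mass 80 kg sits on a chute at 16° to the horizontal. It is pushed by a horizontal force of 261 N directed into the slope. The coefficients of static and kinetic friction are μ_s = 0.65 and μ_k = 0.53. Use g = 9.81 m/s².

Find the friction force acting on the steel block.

f ≈ 34.6 N (down the incline)

Normal direction: N = m g cos θ + P sin θ = 826.3 N.
Along the incline, the net driving force (taking up-slope positive) is P cos θ − m g sin θ = 250.9 − 216.3 = 34.57 N, so equilibrium requires friction f = -34.57 N (down-slope).
Maximum static friction: μ_s N = 0.65 × 826.3 = 537.1 N.
|f_req| = 34.57 ≤ 537.1 N → the steel block is in equilibrium; friction equals the required value.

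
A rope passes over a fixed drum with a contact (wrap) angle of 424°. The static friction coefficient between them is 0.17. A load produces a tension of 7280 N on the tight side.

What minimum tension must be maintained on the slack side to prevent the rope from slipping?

T_min ≈ 2070 N

Capstan equation at impending slip: T_tight/T_slack = e^{μβ}.
β = 424° = 7.4 rad; e^{μβ} = e^{0.17×7.4} = 3.518.
T_slack = T_tight / e^{μβ} = 7280 / 3.518 = 2070 N.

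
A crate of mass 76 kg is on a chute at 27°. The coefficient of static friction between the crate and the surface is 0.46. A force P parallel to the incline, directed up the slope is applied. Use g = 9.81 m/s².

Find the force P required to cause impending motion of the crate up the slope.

P ≈ 644 N

At impending motion up the slope, friction acts down-slope at its limit: f = μ_s N.
P is parallel to the surface, so N = m g cos θ = 664 N.
Along the incline: P = m g sin θ + μ_s N = 338 + 0.46×664 = 644 N.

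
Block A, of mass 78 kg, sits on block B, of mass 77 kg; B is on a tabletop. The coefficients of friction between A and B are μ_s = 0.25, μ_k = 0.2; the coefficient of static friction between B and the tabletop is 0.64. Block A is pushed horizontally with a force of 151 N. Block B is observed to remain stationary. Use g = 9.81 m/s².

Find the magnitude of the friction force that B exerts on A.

Normal force at the A–B interface: N₁ = m_A g = 765.2 N.
Maximum static friction on A from B: μ_s N₁ = 0.25×765.2 = 191.3 N.
Since P = 151 N ≤ 191.3 N, A does not slip on B; friction on A equals P = 151 N.
By Newton's third law B feels 151 N forward from A. With B stationary, the floor's static friction on B balances it: f₂ = 151 N (well within μ_s(m_A+m_B)g = 973.2 N).

f ≈ 151 N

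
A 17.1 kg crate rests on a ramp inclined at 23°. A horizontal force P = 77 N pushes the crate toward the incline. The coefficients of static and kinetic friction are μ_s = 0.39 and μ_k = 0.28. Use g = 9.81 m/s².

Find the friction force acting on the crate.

Normal direction: N = m g cos θ + P sin θ = 184.5 N.
Parallel to the incline: P cos θ − m g sin θ = 70.88 − 65.55 = 5.333 N; the friction needed to balance this is 5.333 N acting down the slope.
The limit of static friction is μ_s N = 71.96 N.
|f_req| = 5.333 ≤ 71.96 N → the crate is in equilibrium; friction equals the required value.

f ≈ 5.33 N (down the incline)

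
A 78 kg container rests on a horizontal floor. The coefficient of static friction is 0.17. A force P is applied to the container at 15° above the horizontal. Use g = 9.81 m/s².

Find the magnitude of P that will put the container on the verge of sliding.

P ≈ 129 N

N = m g − P sin α (the pull lifts the container).
At impending slip, P cos α = μ_s N = μ_s (m g − P sin α).
Solving: P (cos α + μ_s sin α) = μ_s m g → P = 0.17×765/(cos 15° + 0.17 sin 15°) = 130/1.01 = 129 N.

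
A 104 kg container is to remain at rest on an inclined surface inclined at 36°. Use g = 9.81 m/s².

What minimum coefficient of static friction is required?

μ_s,min ≈ 0.727

At the slip threshold m g sin θ = μ_s m g cos θ, so μ_s,min = tan θ.
μ_s,min = tan 36° = 0.727.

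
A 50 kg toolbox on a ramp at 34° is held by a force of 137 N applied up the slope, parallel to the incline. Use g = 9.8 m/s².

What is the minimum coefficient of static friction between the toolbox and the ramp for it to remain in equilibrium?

μ_s,min ≈ 0.337

N = m g cos θ = 406.2 N.
Friction must make up the shortfall along the incline: f = m g sin θ − P = 274 − 137 = 137 N.
At the threshold f = μ_s N, so μ_s,min = 137/406.2 = 0.337.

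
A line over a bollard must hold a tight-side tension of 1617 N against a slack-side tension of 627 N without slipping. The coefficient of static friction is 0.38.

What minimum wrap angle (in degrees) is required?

T₂/T₁ = e^{μβ} → β = ln(T₂/T₁)/μ.
β = ln(1617/627)/0.38 = 0.9474/0.38 = 2.493 rad.
In degrees: β = 2.493 × 180/π = 143°.

β_min ≈ 143°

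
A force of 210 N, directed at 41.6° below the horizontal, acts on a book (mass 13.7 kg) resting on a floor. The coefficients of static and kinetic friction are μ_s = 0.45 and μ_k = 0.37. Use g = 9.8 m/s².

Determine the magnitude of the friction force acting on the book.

f ≈ 101 N

Vertical equilibrium gives N = m g + P sin α = 273.7 N.
The horizontal driving force is P cos α = 157 N, so equilibrium needs friction f = 157 N.
The static-friction limit is μ_s N = 123.2 N.
The required friction exceeds μ_s N, so the book moves and f = μ_k N = 101 N.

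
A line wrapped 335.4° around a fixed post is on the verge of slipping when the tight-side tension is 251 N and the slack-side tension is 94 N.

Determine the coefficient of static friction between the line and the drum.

T₂/T₁ = e^{μβ} → μ = ln(T₂/T₁)/β.
β = 335.4° = 5.854 rad.
μ = ln(251/94)/5.854 = ln(2.67)/5.854 = 0.168.

μ ≈ 0.168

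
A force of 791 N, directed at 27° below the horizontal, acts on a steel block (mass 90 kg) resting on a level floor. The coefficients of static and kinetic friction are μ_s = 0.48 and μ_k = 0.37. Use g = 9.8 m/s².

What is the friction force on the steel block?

f ≈ 459 N

The vertical component of P adds to the normal force: N = m g + P sin α = 882 + 359.1 = 1241 N.
For equilibrium, f = P cos α = 791×cos 27° = 704.8 N.
μ_s N = 0.48 × 1241 = 595.7 N.
The required friction exceeds μ_s N, so the steel block moves and f = μ_k N = 459 N.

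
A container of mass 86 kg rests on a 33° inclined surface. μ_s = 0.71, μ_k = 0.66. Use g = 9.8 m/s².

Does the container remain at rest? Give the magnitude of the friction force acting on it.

f ≈ 459 N

N = m g cos θ = 707 N.
Down-slope weight component: m g sin θ = 459 N.
μ_s N = 502 N.
459 ≤ 502 N, so it stays put; friction = 459 N.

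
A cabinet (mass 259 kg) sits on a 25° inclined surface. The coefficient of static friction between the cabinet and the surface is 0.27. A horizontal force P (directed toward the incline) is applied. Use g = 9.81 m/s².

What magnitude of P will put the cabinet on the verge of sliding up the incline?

P ≈ 2140 N

At impending motion up the slope, friction acts down-slope at its limit: f = μ_s N.
Perpendicular to the incline: N = m g cos θ + P sin θ.
Along the incline: P cos θ = m g sin θ + μ_s N = m g sin θ + μ_s (m g cos θ + P sin θ).
Solving, P (cos θ − μ_s sin θ) = m g (sin θ + μ_s cos θ), so P = 259×9.81×(sin 25° + 0.27 cos 25°)/(cos 25° − 0.27 sin 25°) = 2540×0.6673/0.7922 = 2140 N.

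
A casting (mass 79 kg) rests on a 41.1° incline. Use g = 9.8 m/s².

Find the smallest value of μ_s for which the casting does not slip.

μ_s,min ≈ 0.872

At the slip threshold m g sin θ = μ_s m g cos θ, so μ_s,min = tan θ.
μ_s,min = tan 41.1° = 0.872.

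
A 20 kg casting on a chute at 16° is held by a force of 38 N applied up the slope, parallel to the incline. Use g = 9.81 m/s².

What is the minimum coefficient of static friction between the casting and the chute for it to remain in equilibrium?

N = m g cos θ = 188.6 N.
Friction must make up the shortfall along the incline: f = m g sin θ − P = 54.08 − 38 = 16.08 N.
At the threshold f = μ_s N, so μ_s,min = 16.08/188.6 = 0.0853.

μ_s,min ≈ 0.0853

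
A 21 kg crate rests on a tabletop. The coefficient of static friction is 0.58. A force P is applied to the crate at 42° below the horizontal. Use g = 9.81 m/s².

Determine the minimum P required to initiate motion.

P ≈ 337 N

N = m g + P sin α (the push presses the crate into the tabletop).
At impending slip, P cos α = μ_s N = μ_s (m g + P sin α).
Solving: P (cos α − μ_s sin α) = μ_s m g → P = 0.58×206/(cos 42° − 0.58 sin 42°) = 119/0.355 = 337 N.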